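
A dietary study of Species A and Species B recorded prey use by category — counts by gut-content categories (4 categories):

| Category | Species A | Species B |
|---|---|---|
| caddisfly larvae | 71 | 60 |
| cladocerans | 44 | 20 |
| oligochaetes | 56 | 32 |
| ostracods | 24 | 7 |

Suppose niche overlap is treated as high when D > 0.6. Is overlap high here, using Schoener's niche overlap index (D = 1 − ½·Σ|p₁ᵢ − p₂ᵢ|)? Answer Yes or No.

Yes

Proportions for Species A (n=195): 71/195=0.3641, 44/195=0.2256, 56/195=0.2872, 24/195=0.1231
Proportions for Species B (n=119): 60/119=0.5042, 20/119=0.1681, 32/119=0.2689, 7/119=0.0588
Σ|p₁ᵢ − p₂ᵢ| = 0.1401 + 0.0575 + 0.0183 + 0.0643 = 0.2802
D = 1 − ½ × 0.2802 = 1 − 0.14010 = 0.85990
D = 0.85990 > 0.6 → Yes.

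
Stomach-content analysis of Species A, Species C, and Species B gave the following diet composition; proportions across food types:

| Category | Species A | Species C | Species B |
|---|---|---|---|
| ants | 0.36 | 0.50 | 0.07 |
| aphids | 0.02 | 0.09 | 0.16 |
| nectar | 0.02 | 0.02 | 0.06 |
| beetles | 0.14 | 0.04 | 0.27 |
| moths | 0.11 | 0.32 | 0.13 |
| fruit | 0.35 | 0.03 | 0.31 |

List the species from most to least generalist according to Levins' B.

Σp_Aᵢ² = 0.36² + 0.02² + 0.02² + 0.14² + 0.11² + 0.35² = 0.1296 + 0.0004 + 0.0004 + 0.0196 + 0.0121 + 0.1225 = 0.2846
B_A = 1 / 0.2846 = 3.5137
Σp_Cᵢ² = 0.50² + 0.09² + 0.02² + 0.04² + 0.32² + 0.03² = 0.2500 + 0.0081 + 0.0004 + 0.0016 + 0.1024 + 0.0009 = 0.3634
B_C = 1 / 0.3634 = 2.7518
Σp_Bᵢ² = 0.07² + 0.16² + 0.06² + 0.27² + 0.13² + 0.31² = 0.0049 + 0.0256 + 0.0036 + 0.0729 + 0.0169 + 0.0961 = 0.2200
B_B = 1 / 0.2200 = 4.5455
Ranking by B (broadest → narrowest): Species B (4.55) > Species A (3.51) > Species C (2.75)

Species B > Species A > Species C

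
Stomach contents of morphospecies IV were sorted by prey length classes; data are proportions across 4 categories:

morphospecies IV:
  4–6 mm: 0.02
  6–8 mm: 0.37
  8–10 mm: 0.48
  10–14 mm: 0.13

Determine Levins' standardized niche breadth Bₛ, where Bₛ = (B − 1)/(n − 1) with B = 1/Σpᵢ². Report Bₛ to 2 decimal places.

0.53

Σpᵢ² = 0.02² + 0.37² + 0.48² + 0.13² = 0.0004 + 0.1369 + 0.2304 + 0.0169 = 0.3846
B = 1 / 0.3846 = 2.6001
Bₛ = (B − 1)/(n − 1) = (2.6001 − 1)/(4 − 1) = 1.6001/3 = 0.5334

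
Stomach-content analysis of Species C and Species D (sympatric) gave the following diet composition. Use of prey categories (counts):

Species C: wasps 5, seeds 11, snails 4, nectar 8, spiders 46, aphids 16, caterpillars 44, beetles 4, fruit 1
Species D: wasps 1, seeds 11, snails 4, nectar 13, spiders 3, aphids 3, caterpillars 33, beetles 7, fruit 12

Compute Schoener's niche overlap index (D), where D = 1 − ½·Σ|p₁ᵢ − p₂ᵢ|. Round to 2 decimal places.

0.60

Proportions for Species C (n=139): 5/139=0.0360, 11/139=0.0791, 4/139=0.0288, 8/139=0.0576, 46/139=0.3309, 16/139=0.1151, 44/139=0.3165, 4/139=0.0288, 1/139=0.0072
Proportions for Species D (n=87): 1/87=0.0115, 11/87=0.1264, 4/87=0.0460, 13/87=0.1494, 3/87=0.0345, 3/87=0.0345, 33/87=0.3793, 7/87=0.0805, 12/87=0.1379
Σ|p₁ᵢ − p₂ᵢ| = 0.0245 + 0.0473 + 0.0172 + 0.0918 + 0.2964 + 0.0806 + 0.0628 + 0.0517 + 0.1307 = 0.8030
D = 1 − ½ × 0.8030 = 1 − 0.40150 = 0.59850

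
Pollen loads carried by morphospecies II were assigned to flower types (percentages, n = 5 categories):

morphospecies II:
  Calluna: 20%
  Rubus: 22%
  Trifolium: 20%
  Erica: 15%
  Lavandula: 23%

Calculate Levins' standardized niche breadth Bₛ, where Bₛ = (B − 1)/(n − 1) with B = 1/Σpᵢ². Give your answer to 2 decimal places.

Convert percentages to proportions (divide by 100).
Σpᵢ² = 0.20² + 0.22² + 0.20² + 0.15² + 0.23² = 0.0400 + 0.0484 + 0.0400 + 0.0225 + 0.0529 = 0.2038
B = 1 / 0.2038 = 4.9068
Bₛ = (B − 1)/(n − 1) = (4.9068 − 1)/(5 − 1) = 3.9068/4 = 0.9767

0.98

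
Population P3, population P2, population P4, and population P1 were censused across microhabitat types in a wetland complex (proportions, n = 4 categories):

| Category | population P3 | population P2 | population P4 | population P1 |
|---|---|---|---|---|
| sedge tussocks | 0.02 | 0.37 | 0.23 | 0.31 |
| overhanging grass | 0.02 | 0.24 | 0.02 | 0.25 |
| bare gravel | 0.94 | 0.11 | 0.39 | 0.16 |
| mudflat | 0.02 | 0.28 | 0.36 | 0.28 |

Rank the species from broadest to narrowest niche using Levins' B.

Σp_P3ᵢ² = 0.02² + 0.02² + 0.94² + 0.02² = 0.0004 + 0.0004 + 0.8836 + 0.0004 = 0.8848
B_P3 = 1 / 0.8848 = 1.1302
Σp_P2ᵢ² = 0.37² + 0.24² + 0.11² + 0.28² = 0.1369 + 0.0576 + 0.0121 + 0.0784 = 0.2850
B_P2 = 1 / 0.2850 = 3.5088
Σp_P4ᵢ² = 0.23² + 0.02² + 0.39² + 0.36² = 0.0529 + 0.0004 + 0.1521 + 0.1296 = 0.3350
B_P4 = 1 / 0.3350 = 2.9851
Σp_P1ᵢ² = 0.31² + 0.25² + 0.16² + 0.28² = 0.0961 + 0.0625 + 0.0256 + 0.0784 = 0.2626
B_P1 = 1 / 0.2626 = 3.8081
Ranking by B (broadest → narrowest): population P1 (3.81) > population P2 (3.51) > population P4 (2.99) > population P3 (1.13)

population P1 > population P2 > population P4 > population P3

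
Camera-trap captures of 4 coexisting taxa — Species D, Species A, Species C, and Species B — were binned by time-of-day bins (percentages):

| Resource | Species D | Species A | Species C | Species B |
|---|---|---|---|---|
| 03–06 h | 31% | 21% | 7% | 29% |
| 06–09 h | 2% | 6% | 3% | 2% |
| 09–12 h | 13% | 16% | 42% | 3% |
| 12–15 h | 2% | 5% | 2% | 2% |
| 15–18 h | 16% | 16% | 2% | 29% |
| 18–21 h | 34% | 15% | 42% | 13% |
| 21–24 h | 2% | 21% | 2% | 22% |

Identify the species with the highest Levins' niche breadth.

Convert percentages to proportions (divide by 100).
Σp_Dᵢ² = 0.31² + 0.02² + 0.13² + 0.02² + 0.16² + 0.34² + 0.02² = 0.0961 + 0.0004 + 0.0169 + 0.0004 + 0.0256 + 0.1156 + 0.0004 = 0.2554
B_D = 1 / 0.2554 = 3.9154
Σp_Aᵢ² = 0.21² + 0.06² + 0.16² + 0.05² + 0.16² + 0.15² + 0.21² = 0.0441 + 0.0036 + 0.0256 + 0.0025 + 0.0256 + 0.0225 + 0.0441 = 0.1680
B_A = 1 / 0.1680 = 5.9524
Σp_Cᵢ² = 0.07² + 0.03² + 0.42² + 0.02² + 0.02² + 0.42² + 0.02² = 0.0049 + 0.0009 + 0.1764 + 0.0004 + 0.0004 + 0.1764 + 0.0004 = 0.3598
B_C = 1 / 0.3598 = 2.7793
Σp_Bᵢ² = 0.29² + 0.02² + 0.03² + 0.02² + 0.29² + 0.13² + 0.22² = 0.0841 + 0.0004 + 0.0009 + 0.0004 + 0.0841 + 0.0169 + 0.0484 = 0.2352
B_B = 1 / 0.2352 = 4.2517
Highest B → broadest niche (most generalist): Species A (B = 5.95).

Species A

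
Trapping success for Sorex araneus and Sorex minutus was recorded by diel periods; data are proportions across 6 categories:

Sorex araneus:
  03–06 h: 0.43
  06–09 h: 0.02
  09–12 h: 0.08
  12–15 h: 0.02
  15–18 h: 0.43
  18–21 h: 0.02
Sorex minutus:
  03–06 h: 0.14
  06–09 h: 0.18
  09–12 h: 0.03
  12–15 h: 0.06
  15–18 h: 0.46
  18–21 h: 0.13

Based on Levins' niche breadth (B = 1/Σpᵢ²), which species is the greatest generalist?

Sorex minutus

Σp_aranᵢ² = 0.43² + 0.02² + 0.08² + 0.02² + 0.43² + 0.02² = 0.1849 + 0.0004 + 0.0064 + 0.0004 + 0.1849 + 0.0004 = 0.3774
B_aran = 1 / 0.3774 = 2.6497
Σp_minuᵢ² = 0.14² + 0.18² + 0.03² + 0.06² + 0.46² + 0.13² = 0.0196 + 0.0324 + 0.0009 + 0.0036 + 0.2116 + 0.0169 = 0.2850
B_minu = 1 / 0.2850 = 3.5088
Highest B → broadest niche (most generalist): Sorex minutus (B = 3.51).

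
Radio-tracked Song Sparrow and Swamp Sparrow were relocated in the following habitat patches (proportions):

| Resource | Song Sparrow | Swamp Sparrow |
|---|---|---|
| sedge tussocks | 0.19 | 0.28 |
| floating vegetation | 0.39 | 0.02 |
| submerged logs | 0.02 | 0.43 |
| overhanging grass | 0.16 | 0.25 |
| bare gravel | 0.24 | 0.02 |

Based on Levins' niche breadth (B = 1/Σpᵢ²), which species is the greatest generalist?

Song Sparrow

Σp_Songᵢ² = 0.19² + 0.39² + 0.02² + 0.16² + 0.24² = 0.0361 + 0.1521 + 0.0004 + 0.0256 + 0.0576 = 0.2718
B_Song = 1 / 0.2718 = 3.6792
Σp_Swamᵢ² = 0.28² + 0.02² + 0.43² + 0.25² + 0.02² = 0.0784 + 0.0004 + 0.1849 + 0.0625 + 0.0004 = 0.3266
B_Swam = 1 / 0.3266 = 3.0618
Highest B → broadest niche (most generalist): Song Sparrow (B = 3.68).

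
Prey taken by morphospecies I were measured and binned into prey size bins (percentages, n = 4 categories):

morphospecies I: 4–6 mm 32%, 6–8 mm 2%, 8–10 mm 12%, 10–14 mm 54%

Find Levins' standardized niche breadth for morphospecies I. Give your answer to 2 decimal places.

Convert percentages to proportions (divide by 100).
Σpᵢ² = 0.32² + 0.02² + 0.12² + 0.54² = 0.1024 + 0.0004 + 0.0144 + 0.2916 = 0.4088
B = 1 / 0.4088 = 2.4462
Bₛ = (B − 1)/(n − 1) = (2.4462 − 1)/(4 − 1) = 1.4462/3 = 0.4821

0.48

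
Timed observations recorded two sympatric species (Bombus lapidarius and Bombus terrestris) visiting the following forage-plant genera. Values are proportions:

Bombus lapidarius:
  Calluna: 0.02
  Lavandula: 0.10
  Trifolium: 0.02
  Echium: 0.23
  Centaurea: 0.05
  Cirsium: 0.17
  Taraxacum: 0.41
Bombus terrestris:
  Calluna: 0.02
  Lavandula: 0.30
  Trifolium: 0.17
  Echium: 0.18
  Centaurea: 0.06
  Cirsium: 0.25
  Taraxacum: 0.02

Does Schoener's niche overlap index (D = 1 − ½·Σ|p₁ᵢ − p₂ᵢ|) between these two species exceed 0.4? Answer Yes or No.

Yes

Σ|p₁ᵢ − p₂ᵢ| = 0.00 + 0.20 + 0.15 + 0.05 + 0.01 + 0.08 + 0.39 = 0.88
D = 1 − ½ × 0.88 = 1 − 0.440 = 0.5600
D = 0.5600 > 0.4 → Yes.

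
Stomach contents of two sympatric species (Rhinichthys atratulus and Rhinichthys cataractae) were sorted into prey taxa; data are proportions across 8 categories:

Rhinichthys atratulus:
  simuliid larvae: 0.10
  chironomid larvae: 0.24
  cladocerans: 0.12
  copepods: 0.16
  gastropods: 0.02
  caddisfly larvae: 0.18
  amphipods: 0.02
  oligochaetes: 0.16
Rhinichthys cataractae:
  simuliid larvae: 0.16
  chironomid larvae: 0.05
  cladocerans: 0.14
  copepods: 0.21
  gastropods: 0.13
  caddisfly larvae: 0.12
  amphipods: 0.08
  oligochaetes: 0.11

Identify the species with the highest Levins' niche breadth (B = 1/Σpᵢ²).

Σp_atraᵢ² = 0.10² + 0.24² + 0.12² + 0.16² + 0.02² + 0.18² + 0.02² + 0.16² = 0.0100 + 0.0576 + 0.0144 + 0.0256 + 0.0004 + 0.0324 + 0.0004 + 0.0256 = 0.1664
B_atra = 1 / 0.1664 = 6.0096
Σp_cataᵢ² = 0.16² + 0.05² + 0.14² + 0.21² + 0.13² + 0.12² + 0.08² + 0.11² = 0.0256 + 0.0025 + 0.0196 + 0.0441 + 0.0169 + 0.0144 + 0.0064 + 0.0121 = 0.1416
B_cata = 1 / 0.1416 = 7.0621
Highest B → broadest niche (most generalist): Rhinichthys cataractae (B = 7.06).

Rhinichthys cataractae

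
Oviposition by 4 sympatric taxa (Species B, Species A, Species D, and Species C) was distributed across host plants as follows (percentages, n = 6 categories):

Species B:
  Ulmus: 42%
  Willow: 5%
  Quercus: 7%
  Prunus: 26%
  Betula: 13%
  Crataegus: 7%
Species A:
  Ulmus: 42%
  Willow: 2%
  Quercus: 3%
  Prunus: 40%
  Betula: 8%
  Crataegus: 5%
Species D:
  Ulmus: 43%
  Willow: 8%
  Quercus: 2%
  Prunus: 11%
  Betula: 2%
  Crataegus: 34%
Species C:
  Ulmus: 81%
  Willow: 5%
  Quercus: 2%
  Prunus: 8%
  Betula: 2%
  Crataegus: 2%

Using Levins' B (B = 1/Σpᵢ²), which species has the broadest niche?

Species B

Convert percentages to proportions (divide by 100).
Σp_Bᵢ² = 0.42² + 0.05² + 0.07² + 0.26² + 0.13² + 0.07² = 0.1764 + 0.0025 + 0.0049 + 0.0676 + 0.0169 + 0.0049 = 0.2732
B_B = 1 / 0.2732 = 3.6603
Σp_Aᵢ² = 0.42² + 0.02² + 0.03² + 0.40² + 0.08² + 0.05² = 0.1764 + 0.0004 + 0.0009 + 0.1600 + 0.0064 + 0.0025 = 0.3466
B_A = 1 / 0.3466 = 2.8852
Σp_Dᵢ² = 0.43² + 0.08² + 0.02² + 0.11² + 0.02² + 0.34² = 0.1849 + 0.0064 + 0.0004 + 0.0121 + 0.0004 + 0.1156 = 0.3198
B_D = 1 / 0.3198 = 3.1270
Σp_Cᵢ² = 0.81² + 0.05² + 0.02² + 0.08² + 0.02² + 0.02² = 0.6561 + 0.0025 + 0.0004 + 0.0064 + 0.0004 + 0.0004 = 0.6662
B_C = 1 / 0.6662 = 1.5011
Highest B → broadest niche (most generalist): Species B (B = 3.66).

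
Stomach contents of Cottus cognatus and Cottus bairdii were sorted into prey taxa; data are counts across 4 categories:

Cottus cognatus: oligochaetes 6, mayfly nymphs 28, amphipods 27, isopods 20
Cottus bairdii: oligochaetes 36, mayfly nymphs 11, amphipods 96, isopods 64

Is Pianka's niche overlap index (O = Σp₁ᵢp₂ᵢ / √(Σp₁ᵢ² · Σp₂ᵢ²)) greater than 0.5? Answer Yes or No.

Proportions for Cottus cognatus (n=81): 6/81=0.0741, 28/81=0.3457, 27/81=0.3333, 20/81=0.2469
Proportions for Cottus bairdii (n=207): 36/207=0.1739, 11/207=0.0531, 96/207=0.4638, 64/207=0.3092
Σ p₁ᵢp₂ᵢ = 0.012886 + 0.018357 + 0.154585 + 0.076341 = 0.262169
Σp_1ᵢ² = 0.0741² + 0.3457² + 0.3333² + 0.2469² = 0.005491 + 0.119508 + 0.111089 + 0.060960 = 0.297048
Σp_2ᵢ² = 0.1739² + 0.0531² + 0.4638² + 0.3092² = 0.030241 + 0.002820 + 0.215110 + 0.095605 = 0.343776
O = 0.262169 / √(0.297048 × 0.343776) = 0.262169 / 0.3195590 = 0.8204
O = 0.8204 > 0.5 → Yes.

Yes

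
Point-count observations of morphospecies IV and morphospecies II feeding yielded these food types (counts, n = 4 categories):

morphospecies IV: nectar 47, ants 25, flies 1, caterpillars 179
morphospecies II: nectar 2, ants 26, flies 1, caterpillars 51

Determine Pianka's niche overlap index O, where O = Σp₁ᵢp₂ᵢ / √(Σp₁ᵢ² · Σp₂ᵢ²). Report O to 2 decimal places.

0.92

Proportions for morphospecies IV (n=252): 47/252=0.1865, 25/252=0.0992, 1/252=0.0040, 179/252=0.7103
Proportions for morphospecies II (n=80): 2/80=0.0250, 26/80=0.3250, 1/80=0.0125, 51/80=0.6375
Σ p₁ᵢp₂ᵢ = 0.004663 + 0.032240 + 0.000050 + 0.452816 = 0.489769
Σp_1ᵢ² = 0.1865² + 0.0992² + 0.0040² + 0.7103² = 0.034782 + 0.009841 + 0.000016 + 0.504526 = 0.549165
Σp_2ᵢ² = 0.0250² + 0.3250² + 0.0125² + 0.6375² = 0.000625 + 0.105625 + 0.000156 + 0.406406 = 0.512812
O = 0.489769 / √(0.549165 × 0.512812) = 0.489769 / 0.5306773 = 0.9229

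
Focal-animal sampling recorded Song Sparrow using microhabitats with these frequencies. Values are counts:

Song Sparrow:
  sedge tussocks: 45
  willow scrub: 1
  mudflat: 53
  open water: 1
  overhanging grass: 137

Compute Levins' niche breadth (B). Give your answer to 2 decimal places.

2.38

Proportions for Song Sparrow (n=237): 45/237=0.1899, 1/237=0.0042, 53/237=0.2236, 1/237=0.0042, 137/237=0.5781
Σpᵢ² = 0.1899² + 0.0042² + 0.2236² + 0.0042² + 0.5781² = 0.036062 + 0.000018 + 0.049997 + 0.000018 + 0.334200 = 0.420295
B = 1 / 0.420295 = 2.3793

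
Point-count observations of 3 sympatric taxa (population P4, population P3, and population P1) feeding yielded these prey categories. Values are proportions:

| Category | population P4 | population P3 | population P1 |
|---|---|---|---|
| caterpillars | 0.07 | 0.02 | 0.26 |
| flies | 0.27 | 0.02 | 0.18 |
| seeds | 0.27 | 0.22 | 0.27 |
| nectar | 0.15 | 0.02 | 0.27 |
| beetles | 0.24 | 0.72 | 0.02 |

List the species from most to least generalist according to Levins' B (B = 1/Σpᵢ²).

Σp_P4ᵢ² = 0.07² + 0.27² + 0.27² + 0.15² + 0.24² = 0.0049 + 0.0729 + 0.0729 + 0.0225 + 0.0576 = 0.2308
B_P4 = 1 / 0.2308 = 4.3328
Σp_P3ᵢ² = 0.02² + 0.02² + 0.22² + 0.02² + 0.72² = 0.0004 + 0.0004 + 0.0484 + 0.0004 + 0.5184 = 0.5680
B_P3 = 1 / 0.5680 = 1.7606
Σp_P1ᵢ² = 0.26² + 0.18² + 0.27² + 0.27² + 0.02² = 0.0676 + 0.0324 + 0.0729 + 0.0729 + 0.0004 = 0.2462
B_P1 = 1 / 0.2462 = 4.0617
Ranking by B (broadest → narrowest): population P4 (4.33) > population P1 (4.06) > population P3 (1.76)

population P4 > population P1 > population P3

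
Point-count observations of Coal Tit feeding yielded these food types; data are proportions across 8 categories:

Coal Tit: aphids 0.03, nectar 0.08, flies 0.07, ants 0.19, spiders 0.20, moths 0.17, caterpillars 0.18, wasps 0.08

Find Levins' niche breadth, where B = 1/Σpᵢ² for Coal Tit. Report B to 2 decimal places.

6.41

Σpᵢ² = 0.03² + 0.08² + 0.07² + 0.19² + 0.20² + 0.17² + 0.18² + 0.08² = 0.0009 + 0.0064 + 0.0049 + 0.0361 + 0.0400 + 0.0289 + 0.0324 + 0.0064 = 0.1560
B = 1 / 0.1560 = 6.4103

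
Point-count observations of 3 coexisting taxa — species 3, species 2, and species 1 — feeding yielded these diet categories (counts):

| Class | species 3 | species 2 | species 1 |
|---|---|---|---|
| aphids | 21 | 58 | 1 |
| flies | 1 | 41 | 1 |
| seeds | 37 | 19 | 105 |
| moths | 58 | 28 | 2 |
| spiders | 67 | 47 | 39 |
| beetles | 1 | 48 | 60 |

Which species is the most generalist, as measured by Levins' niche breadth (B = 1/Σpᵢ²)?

Proportions for species 3 (n=185): 21/185=0.1135, 1/185=0.0054, 37/185=0.2000, 58/185=0.3135, 67/185=0.3622, 1/185=0.0054
Proportions for species 2 (n=241): 58/241=0.2407, 41/241=0.1701, 19/241=0.0788, 28/241=0.1162, 47/241=0.1950, 48/241=0.1992
Proportions for species 1 (n=208): 1/208=0.0048, 1/208=0.0048, 105/208=0.5048, 2/208=0.0096, 39/208=0.1875, 60/208=0.2885
Σp_3ᵢ² = 0.1135² + 0.0054² + 0.2000² + 0.3135² + 0.3622² + 0.0054² = 0.012882 + 0.000029 + 0.040000 + 0.098282 + 0.131189 + 0.000029 = 0.282411
B_3 = 1 / 0.282411 = 3.5409
Σp_2ᵢ² = 0.2407² + 0.1701² + 0.0788² + 0.1162² + 0.1950² + 0.1992² = 0.057936 + 0.028934 + 0.006209 + 0.013502 + 0.038025 + 0.039681 = 0.184287
B_2 = 1 / 0.184287 = 5.4263
Σp_1ᵢ² = 0.0048² + 0.0048² + 0.5048² + 0.0096² + 0.1875² + 0.2885² = 0.000023 + 0.000023 + 0.254823 + 0.000092 + 0.035156 + 0.083232 = 0.373349
B_1 = 1 / 0.373349 = 2.6785
Highest B → broadest niche (most generalist): species 2 (B = 5.43).

species 2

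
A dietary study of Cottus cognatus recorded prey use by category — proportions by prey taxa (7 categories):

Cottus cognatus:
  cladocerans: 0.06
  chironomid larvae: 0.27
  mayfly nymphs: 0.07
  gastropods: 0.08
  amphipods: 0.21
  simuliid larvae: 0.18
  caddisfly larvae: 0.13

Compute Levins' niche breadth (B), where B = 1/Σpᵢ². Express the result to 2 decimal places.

5.52

Σpᵢ² = 0.06² + 0.27² + 0.07² + 0.08² + 0.21² + 0.18² + 0.13² = 0.0036 + 0.0729 + 0.0049 + 0.0064 + 0.0441 + 0.0324 + 0.0169 = 0.1812
B = 1 / 0.1812 = 5.5188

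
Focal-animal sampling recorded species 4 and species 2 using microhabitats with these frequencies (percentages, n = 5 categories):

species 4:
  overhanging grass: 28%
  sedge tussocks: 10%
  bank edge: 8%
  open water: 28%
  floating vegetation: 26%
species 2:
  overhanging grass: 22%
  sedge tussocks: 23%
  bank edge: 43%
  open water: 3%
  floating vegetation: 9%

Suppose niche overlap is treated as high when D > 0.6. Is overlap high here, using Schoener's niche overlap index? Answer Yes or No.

No

Convert percentages to proportions (divide by 100).
Σ|p₁ᵢ − p₂ᵢ| = 0.06 + 0.13 + 0.35 + 0.25 + 0.17 = 0.96
D = 1 − ½ × 0.96 = 1 − 0.480 = 0.5200
D = 0.5200 < 0.6 → No.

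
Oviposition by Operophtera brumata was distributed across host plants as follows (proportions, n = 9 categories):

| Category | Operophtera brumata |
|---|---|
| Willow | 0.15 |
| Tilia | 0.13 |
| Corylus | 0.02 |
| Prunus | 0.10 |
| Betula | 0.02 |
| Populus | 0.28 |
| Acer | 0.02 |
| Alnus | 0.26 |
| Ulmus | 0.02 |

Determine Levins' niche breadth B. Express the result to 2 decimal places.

5.08

Σpᵢ² = 0.15² + 0.13² + 0.02² + 0.10² + 0.02² + 0.28² + 0.02² + 0.26² + 0.02² = 0.0225 + 0.0169 + 0.0004 + 0.0100 + 0.0004 + 0.0784 + 0.0004 + 0.0676 + 0.0004 = 0.1970
B = 1 / 0.1970 = 5.0761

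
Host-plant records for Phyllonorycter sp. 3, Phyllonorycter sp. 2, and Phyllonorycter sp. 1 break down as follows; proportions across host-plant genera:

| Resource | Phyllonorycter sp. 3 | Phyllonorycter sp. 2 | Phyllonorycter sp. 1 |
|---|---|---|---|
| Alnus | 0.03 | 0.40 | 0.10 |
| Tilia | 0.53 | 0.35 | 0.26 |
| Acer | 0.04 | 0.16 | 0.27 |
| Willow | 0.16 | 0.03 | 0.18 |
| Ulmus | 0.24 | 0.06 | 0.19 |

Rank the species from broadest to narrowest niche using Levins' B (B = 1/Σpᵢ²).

Σp_3ᵢ² = 0.03² + 0.53² + 0.04² + 0.16² + 0.24² = 0.0009 + 0.2809 + 0.0016 + 0.0256 + 0.0576 = 0.3666
B_3 = 1 / 0.3666 = 2.7278
Σp_2ᵢ² = 0.40² + 0.35² + 0.16² + 0.03² + 0.06² = 0.1600 + 0.1225 + 0.0256 + 0.0009 + 0.0036 = 0.3126
B_2 = 1 / 0.3126 = 3.1990
Σp_1ᵢ² = 0.10² + 0.26² + 0.27² + 0.18² + 0.19² = 0.0100 + 0.0676 + 0.0729 + 0.0324 + 0.0361 = 0.2190
B_1 = 1 / 0.2190 = 4.5662
Ranking by B (broadest → narrowest): Phyllonorycter sp. 1 (4.57) > Phyllonorycter sp. 2 (3.20) > Phyllonorycter sp. 3 (2.73)

Phyllonorycter sp. 1 > Phyllonorycter sp. 2 > Phyllonorycter sp. 3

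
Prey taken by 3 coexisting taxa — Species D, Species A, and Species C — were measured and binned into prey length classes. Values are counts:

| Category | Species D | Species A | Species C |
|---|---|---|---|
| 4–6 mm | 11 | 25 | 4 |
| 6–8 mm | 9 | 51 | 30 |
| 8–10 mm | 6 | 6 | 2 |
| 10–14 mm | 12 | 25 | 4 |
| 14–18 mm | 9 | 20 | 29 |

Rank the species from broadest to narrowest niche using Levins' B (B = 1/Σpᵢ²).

Proportions for Species D (n=47): 11/47=0.2340, 9/47=0.1915, 6/47=0.1277, 12/47=0.2553, 9/47=0.1915
Proportions for Species A (n=127): 25/127=0.1969, 51/127=0.4016, 6/127=0.0472, 25/127=0.1969, 20/127=0.1575
Proportions for Species C (n=69): 4/69=0.0580, 30/69=0.4348, 2/69=0.0290, 4/69=0.0580, 29/69=0.4203
Σp_Dᵢ² = 0.2340² + 0.1915² + 0.1277² + 0.2553² + 0.1915² = 0.054756 + 0.036672 + 0.016307 + 0.065178 + 0.036672 = 0.209585
B_D = 1 / 0.209585 = 4.7713
Σp_Aᵢ² = 0.1969² + 0.4016² + 0.0472² + 0.1969² + 0.1575² = 0.038770 + 0.161283 + 0.002228 + 0.038770 + 0.024806 = 0.265857
B_A = 1 / 0.265857 = 3.7614
Σp_Cᵢ² = 0.0580² + 0.4348² + 0.0290² + 0.0580² + 0.4203² = 0.003364 + 0.189051 + 0.000841 + 0.003364 + 0.176652 = 0.373272
B_C = 1 / 0.373272 = 2.6790
Ranking by B (broadest → narrowest): Species D (4.77) > Species A (3.76) > Species C (2.68)

Species D > Species A > Species C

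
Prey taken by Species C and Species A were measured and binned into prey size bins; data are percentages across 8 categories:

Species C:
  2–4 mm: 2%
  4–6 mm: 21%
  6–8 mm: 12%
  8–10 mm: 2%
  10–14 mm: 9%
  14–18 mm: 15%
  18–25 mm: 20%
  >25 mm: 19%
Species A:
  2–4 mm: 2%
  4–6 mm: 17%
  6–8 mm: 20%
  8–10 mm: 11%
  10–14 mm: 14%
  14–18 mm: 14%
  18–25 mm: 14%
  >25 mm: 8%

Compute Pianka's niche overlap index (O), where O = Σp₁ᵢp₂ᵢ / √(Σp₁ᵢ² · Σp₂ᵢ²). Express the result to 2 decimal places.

0.89

Convert percentages to proportions (divide by 100).
Σ p₁ᵢp₂ᵢ = 0.0004 + 0.0357 + 0.0240 + 0.0022 + 0.0126 + 0.0210 + 0.0280 + 0.0152 = 0.1391
Σp_1ᵢ² = 0.02² + 0.21² + 0.12² + 0.02² + 0.09² + 0.15² + 0.20² + 0.19² = 0.0004 + 0.0441 + 0.0144 + 0.0004 + 0.0081 + 0.0225 + 0.0400 + 0.0361 = 0.1660
Σp_2ᵢ² = 0.02² + 0.17² + 0.20² + 0.11² + 0.14² + 0.14² + 0.14² + 0.08² = 0.0004 + 0.0289 + 0.0400 + 0.0121 + 0.0196 + 0.0196 + 0.0196 + 0.0064 = 0.1466
O = 0.1391 / √(0.1660 × 0.1466) = 0.1391 / 0.15600 = 0.8917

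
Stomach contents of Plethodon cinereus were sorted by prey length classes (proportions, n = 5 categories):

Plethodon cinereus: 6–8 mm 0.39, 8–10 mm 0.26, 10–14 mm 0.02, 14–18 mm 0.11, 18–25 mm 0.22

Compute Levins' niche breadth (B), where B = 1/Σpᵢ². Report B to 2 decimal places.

Σpᵢ² = 0.39² + 0.26² + 0.02² + 0.11² + 0.22² = 0.1521 + 0.0676 + 0.0004 + 0.0121 + 0.0484 = 0.2806
B = 1 / 0.2806 = 3.5638

3.56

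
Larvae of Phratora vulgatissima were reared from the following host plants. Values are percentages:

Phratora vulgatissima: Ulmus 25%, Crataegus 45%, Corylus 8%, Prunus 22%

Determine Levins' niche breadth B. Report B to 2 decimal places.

3.13

Convert percentages to proportions (divide by 100).
Σpᵢ² = 0.25² + 0.45² + 0.08² + 0.22² = 0.0625 + 0.2025 + 0.0064 + 0.0484 = 0.3198
B = 1 / 0.3198 = 3.1270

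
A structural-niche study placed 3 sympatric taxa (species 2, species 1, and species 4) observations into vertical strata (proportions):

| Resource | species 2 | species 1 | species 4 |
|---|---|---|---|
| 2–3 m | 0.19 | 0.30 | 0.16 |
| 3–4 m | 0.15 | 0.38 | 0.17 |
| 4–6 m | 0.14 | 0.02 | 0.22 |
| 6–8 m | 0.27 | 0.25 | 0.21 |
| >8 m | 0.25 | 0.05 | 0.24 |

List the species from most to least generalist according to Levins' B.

species 4 > species 2 > species 1

Σp_2ᵢ² = 0.19² + 0.15² + 0.14² + 0.27² + 0.25² = 0.0361 + 0.0225 + 0.0196 + 0.0729 + 0.0625 = 0.2136
B_2 = 1 / 0.2136 = 4.6816
Σp_1ᵢ² = 0.30² + 0.38² + 0.02² + 0.25² + 0.05² = 0.0900 + 0.1444 + 0.0004 + 0.0625 + 0.0025 = 0.2998
B_1 = 1 / 0.2998 = 3.3356
Σp_4ᵢ² = 0.16² + 0.17² + 0.22² + 0.21² + 0.24² = 0.0256 + 0.0289 + 0.0484 + 0.0441 + 0.0576 = 0.2046
B_4 = 1 / 0.2046 = 4.8876
Ranking by B (broadest → narrowest): species 4 (4.89) > species 2 (4.68) > species 1 (3.34)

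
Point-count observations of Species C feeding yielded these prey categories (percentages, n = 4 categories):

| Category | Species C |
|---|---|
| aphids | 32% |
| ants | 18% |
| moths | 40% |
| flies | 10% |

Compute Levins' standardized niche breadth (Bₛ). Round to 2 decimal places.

Convert percentages to proportions (divide by 100).
Σpᵢ² = 0.32² + 0.18² + 0.40² + 0.10² = 0.1024 + 0.0324 + 0.1600 + 0.0100 = 0.3048
B = 1 / 0.3048 = 3.2808
Bₛ = (B − 1)/(n − 1) = (3.2808 − 1)/(4 − 1) = 2.2808/3 = 0.7603

0.76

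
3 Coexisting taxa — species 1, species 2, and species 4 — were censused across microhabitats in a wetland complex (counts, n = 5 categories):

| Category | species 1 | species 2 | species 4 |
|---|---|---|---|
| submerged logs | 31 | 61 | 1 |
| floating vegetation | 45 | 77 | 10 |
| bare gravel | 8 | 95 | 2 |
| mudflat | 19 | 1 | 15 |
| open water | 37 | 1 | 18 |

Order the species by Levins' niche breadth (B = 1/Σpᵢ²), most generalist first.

Proportions for species 1 (n=140): 31/140=0.2214, 45/140=0.3214, 8/140=0.0571, 19/140=0.1357, 37/140=0.2643
Proportions for species 2 (n=235): 61/235=0.2596, 77/235=0.3277, 95/235=0.4043, 1/235=0.0043, 1/235=0.0043
Proportions for species 4 (n=46): 1/46=0.0217, 10/46=0.2174, 2/46=0.0435, 15/46=0.3261, 18/46=0.3913
Σp_1ᵢ² = 0.2214² + 0.3214² + 0.0571² + 0.1357² + 0.2643² = 0.049018 + 0.103298 + 0.003260 + 0.018414 + 0.069854 = 0.243844
B_1 = 1 / 0.243844 = 4.1010
Σp_2ᵢ² = 0.2596² + 0.3277² + 0.4043² + 0.0043² + 0.0043² = 0.067392 + 0.107387 + 0.163458 + 0.000018 + 0.000018 = 0.338273
B_2 = 1 / 0.338273 = 2.9562
Σp_4ᵢ² = 0.0217² + 0.2174² + 0.0435² + 0.3261² + 0.3913² = 0.000471 + 0.047263 + 0.001892 + 0.106341 + 0.153116 = 0.309083
B_4 = 1 / 0.309083 = 3.2354
Ranking by B (broadest → narrowest): species 1 (4.10) > species 4 (3.24) > species 2 (2.96)

species 1 > species 4 > species 2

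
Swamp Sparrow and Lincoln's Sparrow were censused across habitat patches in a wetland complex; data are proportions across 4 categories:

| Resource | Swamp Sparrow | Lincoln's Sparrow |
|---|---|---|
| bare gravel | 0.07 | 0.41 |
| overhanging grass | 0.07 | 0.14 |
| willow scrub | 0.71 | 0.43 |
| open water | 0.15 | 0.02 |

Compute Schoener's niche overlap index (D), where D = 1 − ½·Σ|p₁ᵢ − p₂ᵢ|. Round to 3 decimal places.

Σ|p₁ᵢ − p₂ᵢ| = 0.34 + 0.07 + 0.28 + 0.13 = 0.82
D = 1 − ½ × 0.82 = 1 − 0.410 = 0.59000

0.590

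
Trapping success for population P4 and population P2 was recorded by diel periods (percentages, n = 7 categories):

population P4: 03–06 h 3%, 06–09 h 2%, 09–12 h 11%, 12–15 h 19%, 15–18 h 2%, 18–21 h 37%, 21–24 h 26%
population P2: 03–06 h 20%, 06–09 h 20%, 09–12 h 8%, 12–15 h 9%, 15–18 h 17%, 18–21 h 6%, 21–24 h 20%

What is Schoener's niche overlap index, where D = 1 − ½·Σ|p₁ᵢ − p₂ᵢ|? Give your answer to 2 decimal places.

Convert percentages to proportions (divide by 100).
Σ|p₁ᵢ − p₂ᵢ| = 0.17 + 0.18 + 0.03 + 0.10 + 0.15 + 0.31 + 0.06 = 1.00
D = 1 − ½ × 1.00 = 1 − 0.500 = 0.5000

0.50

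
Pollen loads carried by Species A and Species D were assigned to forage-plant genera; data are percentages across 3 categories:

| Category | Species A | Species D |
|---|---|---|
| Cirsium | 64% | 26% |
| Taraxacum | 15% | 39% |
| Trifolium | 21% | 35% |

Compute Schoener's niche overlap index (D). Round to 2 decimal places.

Convert percentages to proportions (divide by 100).
Σ|p₁ᵢ − p₂ᵢ| = 0.38 + 0.24 + 0.14 = 0.76
D = 1 − ½ × 0.76 = 1 − 0.380 = 0.6200

0.62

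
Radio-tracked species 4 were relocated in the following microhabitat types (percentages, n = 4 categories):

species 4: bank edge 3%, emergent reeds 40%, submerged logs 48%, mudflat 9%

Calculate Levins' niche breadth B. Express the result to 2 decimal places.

Convert percentages to proportions (divide by 100).
Σpᵢ² = 0.03² + 0.40² + 0.48² + 0.09² = 0.0009 + 0.1600 + 0.2304 + 0.0081 = 0.3994
B = 1 / 0.3994 = 2.5038

2.50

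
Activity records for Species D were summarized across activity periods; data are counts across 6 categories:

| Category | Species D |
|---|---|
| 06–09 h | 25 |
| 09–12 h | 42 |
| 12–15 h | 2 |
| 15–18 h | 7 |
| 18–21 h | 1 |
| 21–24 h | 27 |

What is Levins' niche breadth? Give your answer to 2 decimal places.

3.41

Proportions for Species D (n=104): 25/104=0.2404, 42/104=0.4038, 2/104=0.0192, 7/104=0.0673, 1/104=0.0096, 27/104=0.2596
Σpᵢ² = 0.2404² + 0.4038² + 0.0192² + 0.0673² + 0.0096² + 0.2596² = 0.057792 + 0.163054 + 0.000369 + 0.004529 + 0.000092 + 0.067392 = 0.293228
B = 1 / 0.293228 = 3.4103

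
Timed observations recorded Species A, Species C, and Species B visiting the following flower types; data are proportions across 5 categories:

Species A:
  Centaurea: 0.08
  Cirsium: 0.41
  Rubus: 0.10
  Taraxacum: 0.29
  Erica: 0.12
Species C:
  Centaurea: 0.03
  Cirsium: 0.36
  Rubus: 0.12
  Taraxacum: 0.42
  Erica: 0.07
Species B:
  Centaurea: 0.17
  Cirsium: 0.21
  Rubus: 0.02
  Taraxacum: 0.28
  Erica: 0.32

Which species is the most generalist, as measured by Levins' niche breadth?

Σp_Aᵢ² = 0.08² + 0.41² + 0.10² + 0.29² + 0.12² = 0.0064 + 0.1681 + 0.0100 + 0.0841 + 0.0144 = 0.2830
B_A = 1 / 0.2830 = 3.5336
Σp_Cᵢ² = 0.03² + 0.36² + 0.12² + 0.42² + 0.07² = 0.0009 + 0.1296 + 0.0144 + 0.1764 + 0.0049 = 0.3262
B_C = 1 / 0.3262 = 3.0656
Σp_Bᵢ² = 0.17² + 0.21² + 0.02² + 0.28² + 0.32² = 0.0289 + 0.0441 + 0.0004 + 0.0784 + 0.1024 = 0.2542
B_B = 1 / 0.2542 = 3.9339
Highest B → broadest niche (most generalist): Species B (B = 3.93).

Species B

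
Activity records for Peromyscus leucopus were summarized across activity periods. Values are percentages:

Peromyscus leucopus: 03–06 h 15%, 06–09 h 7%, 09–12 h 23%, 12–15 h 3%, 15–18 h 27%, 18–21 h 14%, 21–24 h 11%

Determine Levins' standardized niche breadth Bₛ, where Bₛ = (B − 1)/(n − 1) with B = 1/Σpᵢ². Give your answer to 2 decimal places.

0.73

Convert percentages to proportions (divide by 100).
Σpᵢ² = 0.15² + 0.07² + 0.23² + 0.03² + 0.27² + 0.14² + 0.11² = 0.0225 + 0.0049 + 0.0529 + 0.0009 + 0.0729 + 0.0196 + 0.0121 = 0.1858
B = 1 / 0.1858 = 5.3821
Bₛ = (B − 1)/(n − 1) = (5.3821 − 1)/(7 − 1) = 4.3821/6 = 0.7304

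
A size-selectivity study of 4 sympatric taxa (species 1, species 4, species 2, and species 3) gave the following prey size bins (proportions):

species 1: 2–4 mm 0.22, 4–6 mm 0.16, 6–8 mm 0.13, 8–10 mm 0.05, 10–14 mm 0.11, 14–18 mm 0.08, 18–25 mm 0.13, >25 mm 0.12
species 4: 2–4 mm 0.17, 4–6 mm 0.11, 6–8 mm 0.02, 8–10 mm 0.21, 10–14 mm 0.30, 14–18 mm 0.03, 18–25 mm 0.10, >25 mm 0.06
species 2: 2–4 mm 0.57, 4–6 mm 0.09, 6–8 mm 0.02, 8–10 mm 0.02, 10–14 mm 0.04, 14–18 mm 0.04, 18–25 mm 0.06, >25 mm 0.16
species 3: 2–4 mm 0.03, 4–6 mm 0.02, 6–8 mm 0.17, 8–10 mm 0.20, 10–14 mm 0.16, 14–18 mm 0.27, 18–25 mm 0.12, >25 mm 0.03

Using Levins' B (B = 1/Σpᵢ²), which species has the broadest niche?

species 1

Σp_1ᵢ² = 0.22² + 0.16² + 0.13² + 0.05² + 0.11² + 0.08² + 0.13² + 0.12² = 0.0484 + 0.0256 + 0.0169 + 0.0025 + 0.0121 + 0.0064 + 0.0169 + 0.0144 = 0.1432
B_1 = 1 / 0.1432 = 6.9832
Σp_4ᵢ² = 0.17² + 0.11² + 0.02² + 0.21² + 0.30² + 0.03² + 0.10² + 0.06² = 0.0289 + 0.0121 + 0.0004 + 0.0441 + 0.0900 + 0.0009 + 0.0100 + 0.0036 = 0.1900
B_4 = 1 / 0.1900 = 5.2632
Σp_2ᵢ² = 0.57² + 0.09² + 0.02² + 0.02² + 0.04² + 0.04² + 0.06² + 0.16² = 0.3249 + 0.0081 + 0.0004 + 0.0004 + 0.0016 + 0.0016 + 0.0036 + 0.0256 = 0.3662
B_2 = 1 / 0.3662 = 2.7307
Σp_3ᵢ² = 0.03² + 0.02² + 0.17² + 0.20² + 0.16² + 0.27² + 0.12² + 0.03² = 0.0009 + 0.0004 + 0.0289 + 0.0400 + 0.0256 + 0.0729 + 0.0144 + 0.0009 = 0.1840
B_3 = 1 / 0.1840 = 5.4348
Highest B → broadest niche (most generalist): species 1 (B = 6.98).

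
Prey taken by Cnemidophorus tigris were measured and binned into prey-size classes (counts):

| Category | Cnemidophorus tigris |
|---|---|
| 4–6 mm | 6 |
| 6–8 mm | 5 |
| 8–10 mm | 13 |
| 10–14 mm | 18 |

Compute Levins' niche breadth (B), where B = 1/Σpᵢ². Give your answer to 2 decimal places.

3.18

Proportions for Cnemidophorus tigris (n=42): 6/42=0.1429, 5/42=0.1190, 13/42=0.3095, 18/42=0.4286
Σpᵢ² = 0.1429² + 0.1190² + 0.3095² + 0.4286² = 0.020420 + 0.014161 + 0.095790 + 0.183698 = 0.314069
B = 1 / 0.314069 = 3.1840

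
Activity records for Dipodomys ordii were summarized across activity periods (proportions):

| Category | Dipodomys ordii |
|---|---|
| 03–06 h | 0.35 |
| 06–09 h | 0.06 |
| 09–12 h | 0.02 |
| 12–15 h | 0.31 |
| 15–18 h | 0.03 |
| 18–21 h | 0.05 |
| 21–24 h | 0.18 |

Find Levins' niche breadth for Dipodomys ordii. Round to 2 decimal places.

Σpᵢ² = 0.35² + 0.06² + 0.02² + 0.31² + 0.03² + 0.05² + 0.18² = 0.1225 + 0.0036 + 0.0004 + 0.0961 + 0.0009 + 0.0025 + 0.0324 = 0.2584
B = 1 / 0.2584 = 3.8700

3.87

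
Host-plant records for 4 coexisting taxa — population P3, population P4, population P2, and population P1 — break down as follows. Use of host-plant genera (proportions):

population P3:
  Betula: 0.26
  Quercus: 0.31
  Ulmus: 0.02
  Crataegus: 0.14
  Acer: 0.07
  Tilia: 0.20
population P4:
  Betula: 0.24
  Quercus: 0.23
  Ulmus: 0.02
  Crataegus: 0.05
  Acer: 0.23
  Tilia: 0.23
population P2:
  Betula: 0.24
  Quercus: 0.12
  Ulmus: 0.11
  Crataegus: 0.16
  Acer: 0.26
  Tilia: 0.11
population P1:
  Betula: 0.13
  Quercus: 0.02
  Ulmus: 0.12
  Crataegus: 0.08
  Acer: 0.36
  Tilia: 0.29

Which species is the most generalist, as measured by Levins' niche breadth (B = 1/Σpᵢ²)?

population P2

Σp_P3ᵢ² = 0.26² + 0.31² + 0.02² + 0.14² + 0.07² + 0.20² = 0.0676 + 0.0961 + 0.0004 + 0.0196 + 0.0049 + 0.0400 = 0.2286
B_P3 = 1 / 0.2286 = 4.3745
Σp_P4ᵢ² = 0.24² + 0.23² + 0.02² + 0.05² + 0.23² + 0.23² = 0.0576 + 0.0529 + 0.0004 + 0.0025 + 0.0529 + 0.0529 = 0.2192
B_P4 = 1 / 0.2192 = 4.5620
Σp_P2ᵢ² = 0.24² + 0.12² + 0.11² + 0.16² + 0.26² + 0.11² = 0.0576 + 0.0144 + 0.0121 + 0.0256 + 0.0676 + 0.0121 = 0.1894
B_P2 = 1 / 0.1894 = 5.2798
Σp_P1ᵢ² = 0.13² + 0.02² + 0.12² + 0.08² + 0.36² + 0.29² = 0.0169 + 0.0004 + 0.0144 + 0.0064 + 0.1296 + 0.0841 = 0.2518
B_P1 = 1 / 0.2518 = 3.9714
Highest B → broadest niche (most generalist): population P2 (B = 5.28).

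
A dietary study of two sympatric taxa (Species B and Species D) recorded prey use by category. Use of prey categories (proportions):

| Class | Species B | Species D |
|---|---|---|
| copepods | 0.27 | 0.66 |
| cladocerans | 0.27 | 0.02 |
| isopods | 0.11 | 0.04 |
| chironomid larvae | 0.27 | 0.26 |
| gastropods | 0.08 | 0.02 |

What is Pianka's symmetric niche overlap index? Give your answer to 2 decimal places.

0.75

Σ p₁ᵢp₂ᵢ = 0.1782 + 0.0054 + 0.0044 + 0.0702 + 0.0016 = 0.2598
Σp_1ᵢ² = 0.27² + 0.27² + 0.11² + 0.27² + 0.08² = 0.0729 + 0.0729 + 0.0121 + 0.0729 + 0.0064 = 0.2372
Σp_2ᵢ² = 0.66² + 0.02² + 0.04² + 0.26² + 0.02² = 0.4356 + 0.0004 + 0.0016 + 0.0676 + 0.0004 = 0.5056
O = 0.2598 / √(0.2372 × 0.5056) = 0.2598 / 0.34631 = 0.7502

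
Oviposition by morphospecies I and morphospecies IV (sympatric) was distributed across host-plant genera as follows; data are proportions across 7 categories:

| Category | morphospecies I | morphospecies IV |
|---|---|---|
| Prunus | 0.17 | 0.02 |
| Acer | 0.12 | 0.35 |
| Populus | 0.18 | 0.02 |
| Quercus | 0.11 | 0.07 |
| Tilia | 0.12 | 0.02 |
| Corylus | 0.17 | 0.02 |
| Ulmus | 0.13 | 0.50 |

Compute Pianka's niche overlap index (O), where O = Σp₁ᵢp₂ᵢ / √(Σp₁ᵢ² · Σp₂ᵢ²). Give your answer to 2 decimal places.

0.54

Σ p₁ᵢp₂ᵢ = 0.0034 + 0.0420 + 0.0036 + 0.0077 + 0.0024 + 0.0034 + 0.0650 = 0.1275
Σp_1ᵢ² = 0.17² + 0.12² + 0.18² + 0.11² + 0.12² + 0.17² + 0.13² = 0.0289 + 0.0144 + 0.0324 + 0.0121 + 0.0144 + 0.0289 + 0.0169 = 0.1480
Σp_2ᵢ² = 0.02² + 0.35² + 0.02² + 0.07² + 0.02² + 0.02² + 0.50² = 0.0004 + 0.1225 + 0.0004 + 0.0049 + 0.0004 + 0.0004 + 0.2500 = 0.3790
O = 0.1275 / √(0.1480 × 0.3790) = 0.1275 / 0.23684 = 0.5383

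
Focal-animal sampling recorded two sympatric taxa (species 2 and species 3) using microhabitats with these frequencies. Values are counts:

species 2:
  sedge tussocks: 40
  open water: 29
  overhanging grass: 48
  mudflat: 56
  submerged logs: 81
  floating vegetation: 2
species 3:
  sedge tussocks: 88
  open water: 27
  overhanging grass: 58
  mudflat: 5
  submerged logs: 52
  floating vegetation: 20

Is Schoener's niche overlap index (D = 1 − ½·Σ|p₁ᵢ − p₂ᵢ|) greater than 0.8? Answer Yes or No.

Proportions for species 2 (n=256): 40/256=0.1563, 29/256=0.1133, 48/256=0.1875, 56/256=0.2188, 81/256=0.3164, 2/256=0.0078
Proportions for species 3 (n=250): 88/250=0.3520, 27/250=0.1080, 58/250=0.2320, 5/250=0.0200, 52/250=0.2080, 20/250=0.0800
Σ|p₁ᵢ − p₂ᵢ| = 0.1957 + 0.0053 + 0.0445 + 0.1988 + 0.1084 + 0.0722 = 0.6249
D = 1 − ½ × 0.6249 = 1 − 0.31245 = 0.68755
D = 0.68755 < 0.8 → No.

No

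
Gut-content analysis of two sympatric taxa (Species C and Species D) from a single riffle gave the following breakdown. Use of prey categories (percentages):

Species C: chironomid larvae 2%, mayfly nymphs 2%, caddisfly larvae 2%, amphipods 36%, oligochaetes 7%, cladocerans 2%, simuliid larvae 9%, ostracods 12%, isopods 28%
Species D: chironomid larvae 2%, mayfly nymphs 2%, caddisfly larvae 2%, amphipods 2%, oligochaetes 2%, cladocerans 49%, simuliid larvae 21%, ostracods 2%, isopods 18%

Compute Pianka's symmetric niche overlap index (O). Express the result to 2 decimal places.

Convert percentages to proportions (divide by 100).
Σ p₁ᵢp₂ᵢ = 0.0004 + 0.0004 + 0.0004 + 0.0072 + 0.0014 + 0.0098 + 0.0189 + 0.0024 + 0.0504 = 0.0913
Σp_1ᵢ² = 0.02² + 0.02² + 0.02² + 0.36² + 0.07² + 0.02² + 0.09² + 0.12² + 0.28² = 0.0004 + 0.0004 + 0.0004 + 0.1296 + 0.0049 + 0.0004 + 0.0081 + 0.0144 + 0.0784 = 0.2370
Σp_2ᵢ² = 0.02² + 0.02² + 0.02² + 0.02² + 0.02² + 0.49² + 0.21² + 0.02² + 0.18² = 0.0004 + 0.0004 + 0.0004 + 0.0004 + 0.0004 + 0.2401 + 0.0441 + 0.0004 + 0.0324 = 0.3190
O = 0.0913 / √(0.2370 × 0.3190) = 0.0913 / 0.27496 = 0.3320

0.33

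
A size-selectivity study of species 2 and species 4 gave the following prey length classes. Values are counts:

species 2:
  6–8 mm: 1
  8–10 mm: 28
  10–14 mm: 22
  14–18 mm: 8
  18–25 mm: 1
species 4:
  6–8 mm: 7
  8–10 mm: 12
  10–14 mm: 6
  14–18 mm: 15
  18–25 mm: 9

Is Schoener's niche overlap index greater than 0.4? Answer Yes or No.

Proportions for species 2 (n=60): 1/60=0.0167, 28/60=0.4667, 22/60=0.3667, 8/60=0.1333, 1/60=0.0167
Proportions for species 4 (n=49): 7/49=0.1429, 12/49=0.2449, 6/49=0.1224, 15/49=0.3061, 9/49=0.1837
Σ|p₁ᵢ − p₂ᵢ| = 0.1262 + 0.2218 + 0.2443 + 0.1728 + 0.1670 = 0.9321
D = 1 − ½ × 0.9321 = 1 − 0.46605 = 0.53395
D = 0.53395 > 0.4 → Yes.

Yes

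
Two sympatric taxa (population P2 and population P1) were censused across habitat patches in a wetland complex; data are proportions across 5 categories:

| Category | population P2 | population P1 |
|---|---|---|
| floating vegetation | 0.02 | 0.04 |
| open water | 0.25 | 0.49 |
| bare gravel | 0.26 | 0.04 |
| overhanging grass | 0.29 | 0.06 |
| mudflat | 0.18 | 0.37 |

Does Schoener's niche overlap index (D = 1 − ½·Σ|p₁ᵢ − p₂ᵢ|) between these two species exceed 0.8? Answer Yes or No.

No

Σ|p₁ᵢ − p₂ᵢ| = 0.02 + 0.24 + 0.22 + 0.23 + 0.19 = 0.90
D = 1 − ½ × 0.90 = 1 − 0.450 = 0.5500
D = 0.5500 < 0.8 → No.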